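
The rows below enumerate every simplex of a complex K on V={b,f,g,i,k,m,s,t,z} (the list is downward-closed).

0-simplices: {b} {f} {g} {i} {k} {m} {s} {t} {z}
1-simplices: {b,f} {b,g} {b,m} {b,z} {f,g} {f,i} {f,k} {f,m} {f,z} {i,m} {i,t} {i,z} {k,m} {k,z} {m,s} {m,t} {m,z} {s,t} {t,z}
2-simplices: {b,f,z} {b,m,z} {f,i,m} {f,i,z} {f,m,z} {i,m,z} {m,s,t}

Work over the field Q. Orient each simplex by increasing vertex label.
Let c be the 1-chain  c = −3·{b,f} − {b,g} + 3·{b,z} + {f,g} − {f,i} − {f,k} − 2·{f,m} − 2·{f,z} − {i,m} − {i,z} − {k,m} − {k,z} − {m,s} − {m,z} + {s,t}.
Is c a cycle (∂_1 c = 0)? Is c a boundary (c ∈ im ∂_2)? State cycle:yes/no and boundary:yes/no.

n_0=9 n_1=19 n_2=7  [Q]
∂1: piv[bf,bg,bm,bz,fi,fk,it,ms] rk=8  ker:fg,fm,fz,im,iz,km,kz,mt,mz,st,tz
∂2: piv[bfz,bmz,fim,fiz,fmz,mst] rk=6  ker:imz
∂1c = {b} + 2·{f} + {i} + {k} − 2·{m} − 2·{s} + {t} − 2·{z}

cycle:no boundary:no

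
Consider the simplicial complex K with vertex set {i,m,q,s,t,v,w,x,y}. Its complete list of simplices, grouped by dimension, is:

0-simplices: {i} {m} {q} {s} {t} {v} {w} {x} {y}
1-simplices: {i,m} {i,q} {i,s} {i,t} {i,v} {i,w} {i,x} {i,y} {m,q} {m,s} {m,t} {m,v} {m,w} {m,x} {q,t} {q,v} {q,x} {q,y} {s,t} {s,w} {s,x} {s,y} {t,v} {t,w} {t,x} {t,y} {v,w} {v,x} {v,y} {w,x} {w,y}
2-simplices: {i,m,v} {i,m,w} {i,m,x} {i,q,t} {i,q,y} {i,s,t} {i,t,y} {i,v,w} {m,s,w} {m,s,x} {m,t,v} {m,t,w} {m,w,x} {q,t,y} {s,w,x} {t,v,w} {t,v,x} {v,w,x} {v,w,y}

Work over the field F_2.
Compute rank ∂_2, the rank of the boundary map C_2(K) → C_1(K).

rank∂_2=16

n_0=9 n_1=31 n_2=19  [Z2]
∂1: piv[im,iq,is,it,iv,iw,ix,iy] rk=8  ker:mq,ms,mt,mv,mw,mx,qt,qv,qx,qy,st,sw,sx,sy,tv,tw,tx,ty,vw,vx,vy,wx,wy
∂2: piv[imv,imw,imx,iqt,iqy,ist,ity,ivw,msw,msx,mtv,mtw,mwx,tvx,vwx,vwy] rk=16  ker:qty,swx,tvw
rk∂_2=16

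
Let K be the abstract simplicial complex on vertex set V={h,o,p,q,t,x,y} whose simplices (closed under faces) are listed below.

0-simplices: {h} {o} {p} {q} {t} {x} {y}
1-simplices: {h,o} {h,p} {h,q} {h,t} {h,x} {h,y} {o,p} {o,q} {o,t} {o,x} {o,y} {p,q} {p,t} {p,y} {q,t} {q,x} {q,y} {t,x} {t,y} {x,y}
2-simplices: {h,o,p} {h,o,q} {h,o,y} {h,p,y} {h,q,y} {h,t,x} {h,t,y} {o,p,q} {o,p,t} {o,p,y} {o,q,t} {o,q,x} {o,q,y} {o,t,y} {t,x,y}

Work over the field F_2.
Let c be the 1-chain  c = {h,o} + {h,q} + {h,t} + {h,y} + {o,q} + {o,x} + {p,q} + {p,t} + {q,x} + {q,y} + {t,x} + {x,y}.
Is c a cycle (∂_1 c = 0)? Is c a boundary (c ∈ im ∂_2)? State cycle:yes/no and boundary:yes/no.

cycle:no boundary:no

n_0=7 n_1=20 n_2=15  [Z2]
∂1: piv[ho,hp,hq,ht,hx,hy] rk=6  ker:op,oq,ot,ox,oy,pq,pt,py,qt,qx,qy,tx,ty,xy
∂2: piv[hop,hoq,hoy,hpy,hqy,htx,hty,opq,opt,oqt,oqx,oty,txy] rk=13  ker:opy,oqy
∂1c = {o} + {q} + {t} + {y}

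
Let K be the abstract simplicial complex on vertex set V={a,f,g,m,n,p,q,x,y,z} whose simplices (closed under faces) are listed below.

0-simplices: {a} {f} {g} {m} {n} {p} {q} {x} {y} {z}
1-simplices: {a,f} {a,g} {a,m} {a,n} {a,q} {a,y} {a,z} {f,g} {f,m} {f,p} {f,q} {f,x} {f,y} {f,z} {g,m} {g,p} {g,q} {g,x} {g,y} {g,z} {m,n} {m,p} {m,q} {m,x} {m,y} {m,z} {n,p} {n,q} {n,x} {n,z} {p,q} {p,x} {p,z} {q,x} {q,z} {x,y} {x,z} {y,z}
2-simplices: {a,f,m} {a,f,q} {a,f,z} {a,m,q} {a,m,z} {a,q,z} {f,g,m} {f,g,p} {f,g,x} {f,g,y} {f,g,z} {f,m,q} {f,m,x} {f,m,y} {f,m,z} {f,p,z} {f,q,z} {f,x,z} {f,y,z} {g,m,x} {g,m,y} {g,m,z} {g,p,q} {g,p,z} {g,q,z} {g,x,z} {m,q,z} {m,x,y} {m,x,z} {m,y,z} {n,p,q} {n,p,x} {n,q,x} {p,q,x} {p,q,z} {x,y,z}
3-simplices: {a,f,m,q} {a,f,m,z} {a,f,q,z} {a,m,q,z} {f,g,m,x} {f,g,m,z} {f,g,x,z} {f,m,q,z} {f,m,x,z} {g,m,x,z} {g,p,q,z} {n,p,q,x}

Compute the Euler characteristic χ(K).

n_0=10 n_1=38 n_2=36 n_3=12
χ=+10−38+36−12=-4

χ(K)=-4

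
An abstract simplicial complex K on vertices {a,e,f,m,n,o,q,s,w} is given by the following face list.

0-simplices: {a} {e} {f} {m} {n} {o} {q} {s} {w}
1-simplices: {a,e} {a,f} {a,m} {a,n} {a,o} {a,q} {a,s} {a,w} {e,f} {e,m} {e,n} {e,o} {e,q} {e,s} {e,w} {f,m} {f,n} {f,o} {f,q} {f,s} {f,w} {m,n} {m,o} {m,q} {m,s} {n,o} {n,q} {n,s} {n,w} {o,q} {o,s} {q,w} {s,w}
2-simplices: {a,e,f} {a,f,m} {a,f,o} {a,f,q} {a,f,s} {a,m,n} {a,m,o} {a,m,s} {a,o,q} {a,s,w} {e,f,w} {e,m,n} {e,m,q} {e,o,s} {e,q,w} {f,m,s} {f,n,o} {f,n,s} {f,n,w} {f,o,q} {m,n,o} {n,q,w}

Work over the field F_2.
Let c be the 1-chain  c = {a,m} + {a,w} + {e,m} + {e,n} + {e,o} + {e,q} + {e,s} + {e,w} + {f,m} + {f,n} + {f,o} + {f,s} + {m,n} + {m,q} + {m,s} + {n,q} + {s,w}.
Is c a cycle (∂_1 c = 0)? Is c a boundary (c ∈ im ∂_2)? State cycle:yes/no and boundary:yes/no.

n_0=9 n_1=33 n_2=22  [Z2]
∂1: piv[ae,af,am,an,ao,aq,as,aw] rk=8  ker:ef,em,en,eo,eq,es,ew,fm,fn,fo,fq,fs,fw,mn,mo,mq,ms,no,nq,ns,nw,oq,os,qw,sw
∂2: piv[aef,afm,afo,afq,afs,amn,amo,ams,aoq,asw,efw,emn,emq,eos,eqw,fno,fns,fnw,mno,nqw] rk=20  ker:fms,foq
∂1c = {q} + {w}

cycle:no boundary:no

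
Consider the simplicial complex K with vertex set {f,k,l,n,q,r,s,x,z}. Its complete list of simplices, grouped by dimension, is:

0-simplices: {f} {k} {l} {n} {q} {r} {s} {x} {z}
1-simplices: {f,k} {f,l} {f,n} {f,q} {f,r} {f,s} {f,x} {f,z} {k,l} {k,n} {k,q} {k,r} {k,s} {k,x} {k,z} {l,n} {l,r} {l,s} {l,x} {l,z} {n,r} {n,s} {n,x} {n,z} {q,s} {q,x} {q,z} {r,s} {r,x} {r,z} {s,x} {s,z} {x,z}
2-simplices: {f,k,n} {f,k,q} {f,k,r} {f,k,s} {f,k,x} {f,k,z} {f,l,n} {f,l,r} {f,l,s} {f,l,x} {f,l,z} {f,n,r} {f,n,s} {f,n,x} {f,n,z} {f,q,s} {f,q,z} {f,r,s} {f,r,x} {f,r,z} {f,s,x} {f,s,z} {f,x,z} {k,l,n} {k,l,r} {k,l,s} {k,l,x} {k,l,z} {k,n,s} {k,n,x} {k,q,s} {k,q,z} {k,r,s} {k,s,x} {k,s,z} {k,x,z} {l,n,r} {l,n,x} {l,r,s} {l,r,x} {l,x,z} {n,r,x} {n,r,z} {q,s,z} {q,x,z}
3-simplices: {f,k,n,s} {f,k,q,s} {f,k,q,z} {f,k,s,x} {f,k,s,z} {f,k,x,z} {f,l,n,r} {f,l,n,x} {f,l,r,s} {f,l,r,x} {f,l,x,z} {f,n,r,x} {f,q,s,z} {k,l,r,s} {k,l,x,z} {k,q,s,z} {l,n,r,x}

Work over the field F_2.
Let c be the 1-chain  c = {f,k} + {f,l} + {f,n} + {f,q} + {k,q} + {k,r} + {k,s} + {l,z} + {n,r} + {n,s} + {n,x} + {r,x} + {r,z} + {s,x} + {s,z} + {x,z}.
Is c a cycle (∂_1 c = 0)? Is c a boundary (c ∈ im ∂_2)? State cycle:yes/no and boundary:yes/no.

cycle:yes boundary:yes

n_0=9 n_1=33 n_2=45 n_3=17  [Z2]
∂1: piv[fk,fl,fn,fq,fr,fs,fx,fz] rk=8  ker:kl,kn,kq,kr,ks,kx,kz,ln,lr,ls,lx,lz,nr,ns,nx,nz,qs,qx,qz,rs,rx,rz,sx,sz,xz
∂2: piv[fkn,fkq,fkr,fks,fkx,fkz,fln,flr,fls,flx,flz,fnr,fns,fnx,fnz,fqs,fqz,frs,frx,frz,fsx,fsz,fxz,kln,qxz] rk=25  ker:klr,kls,klx,klz,kns,knx,kqs,kqz,krs,ksx,ksz,kxz,lnr,lnx,lrs,lrx,lxz,nrx,nrz,qsz
∂3: piv[fkns,fkqs,fkqz,fksx,fksz,fkxz,flnr,flnx,flrs,flrx,flxz,fnrx,fqsz,klrs,klxz] rk=15  ker:kqsz,lnrx
∂1c = 0
c vs im∂2: reduces to 0 ⇒ boundary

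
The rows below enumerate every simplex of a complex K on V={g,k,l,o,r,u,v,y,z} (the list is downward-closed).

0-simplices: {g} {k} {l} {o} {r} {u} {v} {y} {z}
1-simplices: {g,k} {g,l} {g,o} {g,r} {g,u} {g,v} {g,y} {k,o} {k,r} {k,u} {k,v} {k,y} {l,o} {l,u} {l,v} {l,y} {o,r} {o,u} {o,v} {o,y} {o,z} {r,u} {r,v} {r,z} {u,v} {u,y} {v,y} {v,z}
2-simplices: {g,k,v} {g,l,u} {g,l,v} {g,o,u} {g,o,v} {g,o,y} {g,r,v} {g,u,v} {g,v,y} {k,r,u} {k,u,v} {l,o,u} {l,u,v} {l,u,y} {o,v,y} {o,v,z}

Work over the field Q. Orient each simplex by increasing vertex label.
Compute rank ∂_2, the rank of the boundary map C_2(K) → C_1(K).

n_0=9 n_1=28 n_2=16  [Q]
∂1: piv[gk,gl,go,gr,gu,gv,gy,oz] rk=8  ker:ko,kr,ku,kv,ky,lo,lu,lv,ly,or,ou,ov,oy,ru,rv,rz,uv,uy,vy,vz
∂2: piv[gkv,glu,glv,gou,gov,goy,grv,guv,gvy,kru,kuv,lou,luy,ovz] rk=14  ker:luv,ovy
rk∂_2=14

rank∂_2=14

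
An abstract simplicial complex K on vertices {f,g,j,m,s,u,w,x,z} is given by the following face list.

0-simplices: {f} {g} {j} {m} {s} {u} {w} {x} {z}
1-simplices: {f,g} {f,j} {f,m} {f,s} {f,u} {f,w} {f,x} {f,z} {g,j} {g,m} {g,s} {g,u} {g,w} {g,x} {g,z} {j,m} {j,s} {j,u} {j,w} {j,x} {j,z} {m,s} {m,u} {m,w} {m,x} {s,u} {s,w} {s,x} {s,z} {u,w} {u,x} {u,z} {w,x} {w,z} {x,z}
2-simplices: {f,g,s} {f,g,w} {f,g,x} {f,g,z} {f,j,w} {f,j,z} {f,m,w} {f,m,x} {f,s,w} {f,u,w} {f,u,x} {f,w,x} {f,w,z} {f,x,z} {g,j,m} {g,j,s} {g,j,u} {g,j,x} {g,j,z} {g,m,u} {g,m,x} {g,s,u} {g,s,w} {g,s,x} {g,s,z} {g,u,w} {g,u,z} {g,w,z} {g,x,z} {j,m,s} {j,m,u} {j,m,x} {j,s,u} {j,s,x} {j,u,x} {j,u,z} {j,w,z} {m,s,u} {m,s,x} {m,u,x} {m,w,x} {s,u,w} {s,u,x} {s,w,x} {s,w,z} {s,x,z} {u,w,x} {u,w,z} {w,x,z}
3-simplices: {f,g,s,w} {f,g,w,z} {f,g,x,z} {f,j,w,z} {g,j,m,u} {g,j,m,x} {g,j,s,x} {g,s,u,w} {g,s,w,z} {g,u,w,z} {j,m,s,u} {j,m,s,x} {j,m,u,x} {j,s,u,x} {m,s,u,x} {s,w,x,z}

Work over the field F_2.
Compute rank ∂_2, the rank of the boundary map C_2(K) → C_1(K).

n_0=9 n_1=35 n_2=49 n_3=16  [Z2]
∂1: piv[fg,fj,fm,fs,fu,fw,fx,fz] rk=8  ker:gj,gm,gs,gu,gw,gx,gz,jm,js,ju,jw,jx,jz,ms,mu,mw,mx,su,sw,sx,sz,uw,ux,uz,wx,wz,xz
∂2: piv[fgs,fgw,fgx,fgz,fjw,fjz,fmw,fmx,fsw,fuw,fux,fwx,fwz,fxz,gjm,gjs,gju,gjx,gjz,gmu,gmx,gsu,gsx,gsz,guw,guz,jms] rk=27  ker:gsw,gwz,gxz,jmu,jmx,jsu,jsx,jux,juz,jwz,msu,msx,mux,mwx,suw,sux,swx,swz,sxz,uwx,uwz,wxz
∂3: piv[fgsw,fgwz,fgxz,fjwz,gjmu,gjmx,gjsx,gsuw,gswz,guwz,jmsu,jmsx,jmux,jsux,swxz] rk=15  ker:msux
rk∂_2=27

rank∂_2=27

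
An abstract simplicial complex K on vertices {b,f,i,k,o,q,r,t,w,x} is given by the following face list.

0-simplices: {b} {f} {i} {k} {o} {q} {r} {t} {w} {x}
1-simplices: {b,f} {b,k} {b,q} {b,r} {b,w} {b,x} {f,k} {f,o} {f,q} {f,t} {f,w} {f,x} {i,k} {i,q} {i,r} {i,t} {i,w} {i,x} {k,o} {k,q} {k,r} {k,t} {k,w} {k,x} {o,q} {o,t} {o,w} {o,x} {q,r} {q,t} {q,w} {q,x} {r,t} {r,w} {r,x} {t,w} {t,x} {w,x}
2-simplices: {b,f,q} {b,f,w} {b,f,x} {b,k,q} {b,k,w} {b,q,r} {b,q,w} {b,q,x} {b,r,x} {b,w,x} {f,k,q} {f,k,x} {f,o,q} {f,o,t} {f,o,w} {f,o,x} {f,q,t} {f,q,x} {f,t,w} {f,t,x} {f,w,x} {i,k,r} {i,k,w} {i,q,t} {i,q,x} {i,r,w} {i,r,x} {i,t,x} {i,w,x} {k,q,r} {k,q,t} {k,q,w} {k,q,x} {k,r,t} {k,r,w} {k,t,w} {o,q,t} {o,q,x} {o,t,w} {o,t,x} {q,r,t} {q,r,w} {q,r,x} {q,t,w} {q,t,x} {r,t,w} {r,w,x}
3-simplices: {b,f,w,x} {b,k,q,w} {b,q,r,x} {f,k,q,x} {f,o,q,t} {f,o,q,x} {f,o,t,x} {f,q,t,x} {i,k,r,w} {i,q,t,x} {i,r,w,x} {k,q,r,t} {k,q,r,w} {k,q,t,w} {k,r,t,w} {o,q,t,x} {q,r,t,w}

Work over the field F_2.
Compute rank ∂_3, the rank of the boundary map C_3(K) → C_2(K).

n_0=10 n_1=38 n_2=47 n_3=17  [Z2]
∂1: piv[bf,bk,bq,br,bw,bx,fo,ft,ik] rk=9  ker:fk,fq,fw,fx,iq,ir,it,iw,ix,ko,kq,kr,kt,kw,kx,oq,ot,ow,ox,qr,qt,qw,qx,rt,rw,rx,tw,tx,wx
∂2: piv[bfq,bfw,bfx,bkq,bkw,bqr,bqw,bqx,brx,bwx,fkq,fkx,foq,fot,fow,fox,fqt,ftw,ftx,ikr,ikw,iqt,iqx,irw,irx,iwx,kqt,krt] rk=28  ker:fqx,fwx,itx,kqr,kqw,kqx,krw,ktw,oqt,oqx,otw,otx,qrt,qrw,qrx,qtw,qtx,rtw,rwx
∂3: piv[bfwx,bkqw,bqrx,fkqx,foqt,foqx,fotx,fqtx,ikrw,iqtx,irwx,kqrt,kqrw,kqtw,krtw] rk=15  ker:oqtx,qrtw
rk∂_3=15

rank∂_3=15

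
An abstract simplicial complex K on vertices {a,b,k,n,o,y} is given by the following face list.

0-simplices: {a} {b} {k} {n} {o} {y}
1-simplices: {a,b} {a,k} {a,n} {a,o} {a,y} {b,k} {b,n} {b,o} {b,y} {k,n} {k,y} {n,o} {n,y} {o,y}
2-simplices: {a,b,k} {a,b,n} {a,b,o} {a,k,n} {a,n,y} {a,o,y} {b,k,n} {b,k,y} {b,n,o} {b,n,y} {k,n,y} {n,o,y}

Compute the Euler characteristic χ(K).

n_0=6 n_1=14 n_2=12
χ=+6−14+12=4

χ(K)=4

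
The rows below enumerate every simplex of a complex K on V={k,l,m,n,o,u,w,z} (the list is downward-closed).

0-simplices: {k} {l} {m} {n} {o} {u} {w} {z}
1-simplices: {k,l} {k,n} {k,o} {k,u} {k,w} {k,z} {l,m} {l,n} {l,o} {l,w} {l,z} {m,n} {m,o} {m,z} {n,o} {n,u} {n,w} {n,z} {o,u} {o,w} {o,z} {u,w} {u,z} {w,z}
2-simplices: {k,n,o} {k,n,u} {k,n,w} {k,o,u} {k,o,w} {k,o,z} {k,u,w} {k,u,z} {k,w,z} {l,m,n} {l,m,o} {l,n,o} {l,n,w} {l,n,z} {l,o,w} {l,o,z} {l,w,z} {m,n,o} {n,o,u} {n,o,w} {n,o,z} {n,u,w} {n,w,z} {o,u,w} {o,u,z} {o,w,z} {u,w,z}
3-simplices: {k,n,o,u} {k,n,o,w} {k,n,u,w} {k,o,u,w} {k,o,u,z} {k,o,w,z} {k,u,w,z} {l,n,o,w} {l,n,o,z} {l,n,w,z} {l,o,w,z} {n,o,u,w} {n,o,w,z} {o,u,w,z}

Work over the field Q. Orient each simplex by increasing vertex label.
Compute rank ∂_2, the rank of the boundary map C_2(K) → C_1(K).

n_0=8 n_1=24 n_2=27 n_3=14  [Q]
∂1: piv[kl,kn,ko,ku,kw,kz,lm] rk=7  ker:ln,lo,lw,lz,mn,mo,mz,no,nu,nw,nz,ou,ow,oz,uw,uz,wz
∂2: piv[kno,knu,knw,kou,kow,koz,kuw,kuz,kwz,lmn,lmo,lno,lnw,lnz,loz] rk=15  ker:low,lwz,mno,nou,now,noz,nuw,nwz,ouw,ouz,owz,uwz
∂3: piv[knou,know,knuw,kouw,kouz,kowz,kuwz,lnow,lnoz,lnwz,lowz] rk=11  ker:nouw,nowz,ouwz
rk∂_2=15

rank∂_2=15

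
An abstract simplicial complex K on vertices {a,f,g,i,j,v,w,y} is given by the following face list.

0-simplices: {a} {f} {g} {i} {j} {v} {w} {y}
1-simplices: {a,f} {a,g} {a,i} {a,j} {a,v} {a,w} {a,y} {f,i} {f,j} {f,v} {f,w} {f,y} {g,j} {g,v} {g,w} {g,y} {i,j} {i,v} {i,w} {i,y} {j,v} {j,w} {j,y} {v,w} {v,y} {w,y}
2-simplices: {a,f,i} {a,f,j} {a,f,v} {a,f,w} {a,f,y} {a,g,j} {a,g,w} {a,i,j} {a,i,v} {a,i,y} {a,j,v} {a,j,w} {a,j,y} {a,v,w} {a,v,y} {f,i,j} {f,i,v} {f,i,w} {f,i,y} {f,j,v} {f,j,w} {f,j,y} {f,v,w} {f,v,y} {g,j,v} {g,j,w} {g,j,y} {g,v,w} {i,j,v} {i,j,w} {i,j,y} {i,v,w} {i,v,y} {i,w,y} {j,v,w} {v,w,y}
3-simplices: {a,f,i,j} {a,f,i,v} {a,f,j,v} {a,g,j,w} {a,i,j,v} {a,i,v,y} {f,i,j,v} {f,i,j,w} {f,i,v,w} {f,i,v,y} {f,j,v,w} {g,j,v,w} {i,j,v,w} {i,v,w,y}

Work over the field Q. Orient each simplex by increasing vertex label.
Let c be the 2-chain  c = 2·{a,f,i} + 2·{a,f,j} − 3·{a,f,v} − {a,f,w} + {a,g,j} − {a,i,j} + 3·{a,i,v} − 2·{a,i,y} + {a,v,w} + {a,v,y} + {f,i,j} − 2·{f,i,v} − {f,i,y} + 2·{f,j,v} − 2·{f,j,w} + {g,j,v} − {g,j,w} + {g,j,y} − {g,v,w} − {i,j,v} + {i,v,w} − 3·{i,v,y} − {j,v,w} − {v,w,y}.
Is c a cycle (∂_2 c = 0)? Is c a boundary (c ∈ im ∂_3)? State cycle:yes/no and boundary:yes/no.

cycle:no boundary:no

n_0=8 n_1=26 n_2=36 n_3=14  [Q]
∂1: piv[af,ag,ai,aj,av,aw,ay] rk=7  ker:fi,fj,fv,fw,fy,gj,gv,gw,gy,ij,iv,iw,iy,jv,jw,jy,vw,vy,wy
∂2: piv[afi,afj,afv,afw,afy,agj,agw,aij,aiv,aiy,ajv,ajw,ajy,avw,avy,fiw,gjv,gjy,iwy] rk=19  ker:fij,fiv,fiy,fjv,fjw,fjy,fvw,fvy,gjw,gvw,ijv,ijw,ijy,ivw,ivy,jvw,vwy
∂3: piv[afij,afiv,afjv,agjw,aijv,aivy,fijw,fivw,fivy,fjvw,gjvw,ivwy] rk=12  ker:fijv,ijvw
∂2c = {a,g} − 2·{a,i} − 2·{a,j} + 2·{a,v} + {a,y} + {f,j} − 3·{f,v} + {f,w} + {f,y} + 2·{g,j} − 2·{g,v} + 2·{g,w} − {g,y} − {i,j} − {i,w} + {j,v} − 2·{j,w} + {j,y} − {v,w} − {v,y} − {w,y}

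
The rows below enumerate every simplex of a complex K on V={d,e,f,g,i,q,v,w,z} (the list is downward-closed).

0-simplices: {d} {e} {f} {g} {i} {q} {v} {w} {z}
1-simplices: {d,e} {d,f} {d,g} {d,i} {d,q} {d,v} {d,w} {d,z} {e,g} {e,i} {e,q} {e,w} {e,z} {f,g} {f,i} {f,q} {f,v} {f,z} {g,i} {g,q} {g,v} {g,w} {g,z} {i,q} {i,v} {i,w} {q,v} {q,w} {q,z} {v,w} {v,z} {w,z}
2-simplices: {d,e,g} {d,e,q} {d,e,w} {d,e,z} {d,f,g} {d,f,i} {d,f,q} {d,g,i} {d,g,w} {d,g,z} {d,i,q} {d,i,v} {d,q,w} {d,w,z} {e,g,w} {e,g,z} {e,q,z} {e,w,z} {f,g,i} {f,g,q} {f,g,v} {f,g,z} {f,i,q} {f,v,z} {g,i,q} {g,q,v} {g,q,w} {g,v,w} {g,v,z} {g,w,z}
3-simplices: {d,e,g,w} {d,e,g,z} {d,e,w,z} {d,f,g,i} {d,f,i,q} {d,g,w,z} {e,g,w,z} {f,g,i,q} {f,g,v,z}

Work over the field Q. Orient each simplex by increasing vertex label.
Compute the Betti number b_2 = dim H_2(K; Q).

n_0=9 n_1=32 n_2=30 n_3=9  [Q]
∂1: piv[de,df,dg,di,dq,dv,dw,dz] rk=8  ker:eg,ei,eq,ew,ez,fg,fi,fq,fv,fz,gi,gq,gv,gw,gz,iq,iv,iw,qv,qw,qz,vw,vz,wz
∂2: piv[deg,deq,dew,dez,dfg,dfi,dfq,dgi,dgw,dgz,diq,div,dqw,dwz,eqz,fgq,fgv,fgz,fvz,gqv,gvw] rk=21  ker:egw,egz,ewz,fgi,fiq,giq,gqw,gvz,gwz
∂3: piv[degw,degz,dewz,dfgi,dfiq,dgwz,fgiq,fgvz] rk=8  ker:egwz
b_2=(30−21)−8=1

b_2=1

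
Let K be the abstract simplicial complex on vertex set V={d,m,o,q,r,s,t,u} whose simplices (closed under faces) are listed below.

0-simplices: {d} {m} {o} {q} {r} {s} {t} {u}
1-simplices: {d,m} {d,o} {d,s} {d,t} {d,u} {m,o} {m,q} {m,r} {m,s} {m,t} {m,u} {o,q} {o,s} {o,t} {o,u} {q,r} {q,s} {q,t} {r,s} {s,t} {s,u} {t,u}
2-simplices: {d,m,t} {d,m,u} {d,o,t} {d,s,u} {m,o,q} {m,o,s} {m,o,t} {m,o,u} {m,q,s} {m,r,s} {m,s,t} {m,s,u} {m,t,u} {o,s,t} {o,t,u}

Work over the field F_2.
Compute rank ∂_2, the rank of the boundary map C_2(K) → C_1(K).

n_0=8 n_1=22 n_2=15  [Z2]
∂1: piv[dm,do,ds,dt,du,mq,mr] rk=7  ker:mo,ms,mt,mu,oq,os,ot,ou,qr,qs,qt,rs,st,su,tu
∂2: piv[dmt,dmu,dot,dsu,moq,mos,mot,mou,mqs,mrs,mst,msu,mtu] rk=13  ker:ost,otu
rk∂_2=13

rank∂_2=13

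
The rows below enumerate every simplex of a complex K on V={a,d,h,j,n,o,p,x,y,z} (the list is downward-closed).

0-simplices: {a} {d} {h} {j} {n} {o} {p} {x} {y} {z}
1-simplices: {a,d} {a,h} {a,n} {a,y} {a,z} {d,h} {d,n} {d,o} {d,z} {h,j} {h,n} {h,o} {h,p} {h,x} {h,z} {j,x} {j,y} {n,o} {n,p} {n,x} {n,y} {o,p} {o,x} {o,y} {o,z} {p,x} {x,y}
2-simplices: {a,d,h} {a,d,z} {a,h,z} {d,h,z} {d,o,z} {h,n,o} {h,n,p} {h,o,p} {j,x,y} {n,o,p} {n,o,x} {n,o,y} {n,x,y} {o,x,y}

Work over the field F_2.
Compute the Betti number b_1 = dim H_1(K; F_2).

b_1=7

n_0=10 n_1=27 n_2=14  [Z2]
∂1: piv[ad,ah,an,ay,az,do,hj,hp,hx] rk=9  ker:dh,dn,dz,hn,ho,hz,jx,jy,no,np,nx,ny,op,ox,oy,oz,px,xy
∂2: piv[adh,adz,ahz,doz,hno,hnp,hop,jxy,nox,noy,nxy] rk=11  ker:dhz,nop,oxy
b_1=(27−9)−11=7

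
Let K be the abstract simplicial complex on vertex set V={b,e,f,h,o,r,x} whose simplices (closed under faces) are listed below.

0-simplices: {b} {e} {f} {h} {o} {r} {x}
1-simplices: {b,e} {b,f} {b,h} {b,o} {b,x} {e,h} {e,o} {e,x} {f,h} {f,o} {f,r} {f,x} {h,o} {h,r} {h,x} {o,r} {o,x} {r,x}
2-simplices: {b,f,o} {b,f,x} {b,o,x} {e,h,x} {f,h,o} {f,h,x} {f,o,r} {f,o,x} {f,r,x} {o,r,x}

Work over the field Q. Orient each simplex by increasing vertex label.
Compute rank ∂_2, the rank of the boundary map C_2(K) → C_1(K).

n_0=7 n_1=18 n_2=10  [Q]
∂1: piv[be,bf,bh,bo,bx,fr] rk=6  ker:eh,eo,ex,fh,fo,fx,ho,hr,hx,or,ox,rx
∂2: piv[bfo,bfx,box,ehx,fho,fhx,for,frx] rk=8  ker:fox,orx
rk∂_2=8

rank∂_2=8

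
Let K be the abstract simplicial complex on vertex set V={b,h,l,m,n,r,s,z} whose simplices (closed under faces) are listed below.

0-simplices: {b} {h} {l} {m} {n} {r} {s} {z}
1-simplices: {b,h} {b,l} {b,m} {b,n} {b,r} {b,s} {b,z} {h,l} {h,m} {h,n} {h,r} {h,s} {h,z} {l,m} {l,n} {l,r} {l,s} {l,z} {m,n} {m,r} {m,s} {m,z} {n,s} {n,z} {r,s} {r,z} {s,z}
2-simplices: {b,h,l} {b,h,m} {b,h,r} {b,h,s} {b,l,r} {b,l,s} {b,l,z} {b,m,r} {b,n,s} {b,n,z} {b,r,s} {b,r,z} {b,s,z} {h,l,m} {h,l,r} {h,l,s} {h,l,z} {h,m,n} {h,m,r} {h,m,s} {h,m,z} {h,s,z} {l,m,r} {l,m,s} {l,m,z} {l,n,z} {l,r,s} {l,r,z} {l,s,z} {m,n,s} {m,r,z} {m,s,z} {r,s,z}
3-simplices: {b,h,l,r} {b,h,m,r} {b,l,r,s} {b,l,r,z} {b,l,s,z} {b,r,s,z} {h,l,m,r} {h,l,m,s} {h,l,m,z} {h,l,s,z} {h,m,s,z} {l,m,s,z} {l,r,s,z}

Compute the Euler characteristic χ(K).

χ(K)=1

n_0=8 n_1=27 n_2=33 n_3=13
χ=+8−27+33−13=1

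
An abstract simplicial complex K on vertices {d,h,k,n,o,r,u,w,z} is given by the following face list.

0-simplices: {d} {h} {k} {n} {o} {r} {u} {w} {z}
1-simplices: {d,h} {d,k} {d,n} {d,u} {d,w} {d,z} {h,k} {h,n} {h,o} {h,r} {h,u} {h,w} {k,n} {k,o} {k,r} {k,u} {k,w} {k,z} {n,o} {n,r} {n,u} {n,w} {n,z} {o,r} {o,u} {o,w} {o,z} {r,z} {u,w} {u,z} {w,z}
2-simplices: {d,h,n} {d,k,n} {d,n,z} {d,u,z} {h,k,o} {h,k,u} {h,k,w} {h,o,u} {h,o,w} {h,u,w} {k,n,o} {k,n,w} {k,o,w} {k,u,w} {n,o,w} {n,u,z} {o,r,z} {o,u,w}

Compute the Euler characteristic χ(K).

n_0=9 n_1=31 n_2=18
χ=+9−31+18=-4

χ(K)=-4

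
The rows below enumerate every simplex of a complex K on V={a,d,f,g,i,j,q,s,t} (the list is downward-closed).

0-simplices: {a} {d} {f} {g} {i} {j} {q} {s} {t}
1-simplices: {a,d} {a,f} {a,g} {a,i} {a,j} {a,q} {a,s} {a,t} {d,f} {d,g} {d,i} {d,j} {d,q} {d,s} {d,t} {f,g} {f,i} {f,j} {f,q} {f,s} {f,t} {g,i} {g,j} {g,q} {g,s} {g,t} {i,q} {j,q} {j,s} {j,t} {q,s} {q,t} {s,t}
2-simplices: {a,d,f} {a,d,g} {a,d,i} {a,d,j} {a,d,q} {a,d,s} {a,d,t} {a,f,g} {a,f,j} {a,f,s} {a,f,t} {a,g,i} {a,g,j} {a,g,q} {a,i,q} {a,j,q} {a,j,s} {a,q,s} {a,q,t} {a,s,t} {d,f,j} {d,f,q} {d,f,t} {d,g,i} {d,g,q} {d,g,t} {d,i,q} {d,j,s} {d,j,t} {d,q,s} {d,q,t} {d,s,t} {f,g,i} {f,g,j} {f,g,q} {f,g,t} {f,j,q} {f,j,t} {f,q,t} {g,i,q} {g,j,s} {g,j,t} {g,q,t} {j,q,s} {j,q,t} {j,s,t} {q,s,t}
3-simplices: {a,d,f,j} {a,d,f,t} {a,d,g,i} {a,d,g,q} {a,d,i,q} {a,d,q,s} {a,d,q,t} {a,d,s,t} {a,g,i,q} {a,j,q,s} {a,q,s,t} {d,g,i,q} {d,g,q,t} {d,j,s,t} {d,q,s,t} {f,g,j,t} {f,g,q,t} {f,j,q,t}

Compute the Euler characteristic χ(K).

n_0=9 n_1=33 n_2=47 n_3=18
χ=+9−33+47−18=5

χ(K)=5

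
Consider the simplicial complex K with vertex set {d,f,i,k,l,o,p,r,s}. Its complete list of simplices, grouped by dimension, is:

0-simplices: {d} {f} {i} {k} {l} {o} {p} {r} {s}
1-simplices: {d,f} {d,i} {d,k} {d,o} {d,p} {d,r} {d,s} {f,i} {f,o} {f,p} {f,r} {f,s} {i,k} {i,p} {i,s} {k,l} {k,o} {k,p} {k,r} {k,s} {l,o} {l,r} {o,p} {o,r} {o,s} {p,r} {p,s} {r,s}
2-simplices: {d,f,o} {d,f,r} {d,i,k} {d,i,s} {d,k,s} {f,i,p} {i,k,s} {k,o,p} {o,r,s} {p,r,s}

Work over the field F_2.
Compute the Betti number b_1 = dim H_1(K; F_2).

b_1=11

n_0=9 n_1=28 n_2=10  [Z2]
∂1: piv[df,di,dk,do,dp,dr,ds,kl] rk=8  ker:fi,fo,fp,fr,fs,ik,ip,is,ko,kp,kr,ks,lo,lr,op,or,os,pr,ps,rs
∂2: piv[dfo,dfr,dik,dis,dks,fip,kop,ors,prs] rk=9  ker:iks
b_1=(28−8)−9=11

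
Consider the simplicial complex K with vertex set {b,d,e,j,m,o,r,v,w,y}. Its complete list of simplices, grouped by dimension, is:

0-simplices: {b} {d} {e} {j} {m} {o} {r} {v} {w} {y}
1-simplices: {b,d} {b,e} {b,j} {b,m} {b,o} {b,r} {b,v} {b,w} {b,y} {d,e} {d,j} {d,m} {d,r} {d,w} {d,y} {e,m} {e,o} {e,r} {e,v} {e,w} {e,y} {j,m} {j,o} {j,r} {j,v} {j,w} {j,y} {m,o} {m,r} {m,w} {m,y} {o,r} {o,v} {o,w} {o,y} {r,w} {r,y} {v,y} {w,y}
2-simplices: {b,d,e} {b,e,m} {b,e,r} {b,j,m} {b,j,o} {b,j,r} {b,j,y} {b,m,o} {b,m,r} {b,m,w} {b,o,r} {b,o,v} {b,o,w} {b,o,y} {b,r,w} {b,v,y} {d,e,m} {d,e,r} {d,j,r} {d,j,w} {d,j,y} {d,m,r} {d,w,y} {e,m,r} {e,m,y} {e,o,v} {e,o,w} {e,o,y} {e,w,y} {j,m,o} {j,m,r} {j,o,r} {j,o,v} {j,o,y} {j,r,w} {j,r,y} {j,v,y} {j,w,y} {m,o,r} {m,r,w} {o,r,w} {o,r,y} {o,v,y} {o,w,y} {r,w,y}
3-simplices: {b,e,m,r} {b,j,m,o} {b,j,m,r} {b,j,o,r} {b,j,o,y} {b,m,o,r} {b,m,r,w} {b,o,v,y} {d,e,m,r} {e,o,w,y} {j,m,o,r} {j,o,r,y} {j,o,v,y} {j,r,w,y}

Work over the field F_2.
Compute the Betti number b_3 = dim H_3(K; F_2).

b_3=1

n_0=10 n_1=39 n_2=45 n_3=14  [Z2]
∂1: piv[bd,be,bj,bm,bo,br,bv,bw,by] rk=9  ker:de,dj,dm,dr,dw,dy,em,eo,er,ev,ew,ey,jm,jo,jr,jv,jw,jy,mo,mr,mw,my,or,ov,ow,oy,rw,ry,vy,wy
∂2: piv[bde,bem,ber,bjm,bjo,bjr,bjy,bmo,bmr,bmw,bor,bov,bow,boy,brw,bvy,dem,der,djr,djw,djy,dwy,emy,eov,eow,eoy,ewy,jov,jry] rk=29  ker:dmr,emr,jmo,jmr,jor,joy,jrw,jvy,jwy,mor,mrw,orw,ory,ovy,owy,rwy
∂3: piv[bemr,bjmo,bjmr,bjor,bjoy,bmor,bmrw,bovy,demr,eowy,jory,jovy,jrwy] rk=13  ker:jmor
b_3=(14−13)−0=1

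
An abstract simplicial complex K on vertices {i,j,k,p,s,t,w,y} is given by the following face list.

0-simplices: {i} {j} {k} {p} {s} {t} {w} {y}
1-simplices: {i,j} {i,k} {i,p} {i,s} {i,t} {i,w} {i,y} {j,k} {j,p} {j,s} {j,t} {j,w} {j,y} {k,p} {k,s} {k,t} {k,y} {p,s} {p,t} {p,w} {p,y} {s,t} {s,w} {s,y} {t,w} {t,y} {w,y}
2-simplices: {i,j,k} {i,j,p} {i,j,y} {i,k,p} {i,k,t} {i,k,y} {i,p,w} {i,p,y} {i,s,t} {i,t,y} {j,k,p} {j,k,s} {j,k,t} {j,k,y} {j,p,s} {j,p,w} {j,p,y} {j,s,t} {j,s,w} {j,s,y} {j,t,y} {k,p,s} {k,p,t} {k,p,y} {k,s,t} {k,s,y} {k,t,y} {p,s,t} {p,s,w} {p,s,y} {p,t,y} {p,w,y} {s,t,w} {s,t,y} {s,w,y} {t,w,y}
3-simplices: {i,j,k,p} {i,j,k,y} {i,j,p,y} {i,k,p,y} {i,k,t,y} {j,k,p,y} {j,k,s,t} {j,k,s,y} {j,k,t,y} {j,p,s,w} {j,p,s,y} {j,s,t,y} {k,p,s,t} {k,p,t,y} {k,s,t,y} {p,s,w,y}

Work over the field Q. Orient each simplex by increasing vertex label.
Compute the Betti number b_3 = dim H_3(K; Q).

b_3=2

n_0=8 n_1=27 n_2=36 n_3=16  [Q]
∂1: piv[ij,ik,ip,is,it,iw,iy] rk=7  ker:jk,jp,js,jt,jw,jy,kp,ks,kt,ky,ps,pt,pw,py,st,sw,sy,tw,ty,wy
∂2: piv[ijk,ijp,ijy,ikp,ikt,iky,ipw,ipy,ist,ity,jks,jkt,jps,jpw,jst,jsw,jsy,kpt,pwy,stw] rk=20  ker:jkp,jky,jpy,jty,kps,kpy,kst,ksy,kty,pst,psw,psy,pty,sty,swy,twy
∂3: piv[ijkp,ijky,ijpy,ikpy,ikty,jkst,jksy,jkty,jpsw,jpsy,jsty,kpst,kpty,pswy] rk=14  ker:jkpy,ksty
b_3=(16−14)−0=2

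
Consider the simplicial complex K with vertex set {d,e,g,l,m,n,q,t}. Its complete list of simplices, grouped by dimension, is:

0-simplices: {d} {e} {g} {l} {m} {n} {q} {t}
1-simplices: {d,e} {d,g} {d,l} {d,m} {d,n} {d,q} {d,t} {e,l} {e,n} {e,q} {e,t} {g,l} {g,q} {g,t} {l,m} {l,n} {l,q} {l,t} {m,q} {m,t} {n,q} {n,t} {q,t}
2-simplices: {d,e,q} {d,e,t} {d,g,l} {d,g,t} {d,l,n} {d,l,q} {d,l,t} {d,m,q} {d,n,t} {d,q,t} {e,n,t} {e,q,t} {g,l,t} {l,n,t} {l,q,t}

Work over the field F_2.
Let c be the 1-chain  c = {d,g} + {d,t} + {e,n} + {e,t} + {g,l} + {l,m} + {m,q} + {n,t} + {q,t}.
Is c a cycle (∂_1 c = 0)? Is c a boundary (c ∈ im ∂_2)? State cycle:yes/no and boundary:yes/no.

cycle:yes boundary:no

n_0=8 n_1=23 n_2=15  [Z2]
∂1: piv[de,dg,dl,dm,dn,dq,dt] rk=7  ker:el,en,eq,et,gl,gq,gt,lm,ln,lq,lt,mq,mt,nq,nt,qt
∂2: piv[deq,det,dgl,dgt,dln,dlq,dlt,dmq,dnt,dqt,ent] rk=11  ker:eqt,glt,lnt,lqt
∂1c = 0
c vs im∂2: residual ≠ 0 ⇒ not boundary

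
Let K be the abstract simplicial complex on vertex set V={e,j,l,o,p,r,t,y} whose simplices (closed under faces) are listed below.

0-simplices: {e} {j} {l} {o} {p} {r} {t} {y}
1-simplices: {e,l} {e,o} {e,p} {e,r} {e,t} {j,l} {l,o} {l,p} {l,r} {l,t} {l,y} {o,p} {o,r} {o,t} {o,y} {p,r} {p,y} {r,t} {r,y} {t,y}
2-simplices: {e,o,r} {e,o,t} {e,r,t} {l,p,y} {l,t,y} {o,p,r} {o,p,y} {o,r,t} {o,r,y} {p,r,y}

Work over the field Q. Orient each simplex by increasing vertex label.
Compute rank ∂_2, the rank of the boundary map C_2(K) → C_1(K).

n_0=8 n_1=20 n_2=10  [Q]
∂1: piv[el,eo,ep,er,et,jl,ly] rk=7  ker:lo,lp,lr,lt,op,or,ot,oy,pr,py,rt,ry,ty
∂2: piv[eor,eot,ert,lpy,lty,opr,opy,ory] rk=8  ker:ort,pry
rk∂_2=8

rank∂_2=8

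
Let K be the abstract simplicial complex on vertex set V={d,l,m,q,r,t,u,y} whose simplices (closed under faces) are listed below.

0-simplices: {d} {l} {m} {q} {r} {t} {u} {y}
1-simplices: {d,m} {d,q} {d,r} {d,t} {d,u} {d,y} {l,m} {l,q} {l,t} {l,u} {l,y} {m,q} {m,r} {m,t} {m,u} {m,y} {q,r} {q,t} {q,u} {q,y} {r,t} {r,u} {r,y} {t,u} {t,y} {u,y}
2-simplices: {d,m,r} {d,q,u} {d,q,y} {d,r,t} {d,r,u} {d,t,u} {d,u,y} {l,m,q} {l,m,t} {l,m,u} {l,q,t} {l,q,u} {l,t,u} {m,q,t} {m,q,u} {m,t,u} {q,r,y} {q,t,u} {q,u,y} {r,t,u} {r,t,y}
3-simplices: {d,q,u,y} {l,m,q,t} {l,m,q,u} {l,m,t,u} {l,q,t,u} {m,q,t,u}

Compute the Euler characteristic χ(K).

n_0=8 n_1=26 n_2=21 n_3=6
χ=+8−26+21−6=-3

χ(K)=-3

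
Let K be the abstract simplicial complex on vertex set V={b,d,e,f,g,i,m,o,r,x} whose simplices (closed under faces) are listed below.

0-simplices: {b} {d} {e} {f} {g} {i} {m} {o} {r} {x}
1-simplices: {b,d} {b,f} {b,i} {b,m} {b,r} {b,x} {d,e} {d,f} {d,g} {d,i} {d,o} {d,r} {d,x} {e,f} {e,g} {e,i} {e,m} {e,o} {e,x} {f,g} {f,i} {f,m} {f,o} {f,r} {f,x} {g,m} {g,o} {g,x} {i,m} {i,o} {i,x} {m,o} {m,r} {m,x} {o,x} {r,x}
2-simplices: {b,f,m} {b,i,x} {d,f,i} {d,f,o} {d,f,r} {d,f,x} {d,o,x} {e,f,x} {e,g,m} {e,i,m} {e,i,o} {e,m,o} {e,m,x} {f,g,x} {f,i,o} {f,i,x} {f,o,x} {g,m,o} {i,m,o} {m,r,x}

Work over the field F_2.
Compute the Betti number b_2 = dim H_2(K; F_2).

b_2=2

n_0=10 n_1=36 n_2=20  [Z2]
∂1: piv[bd,bf,bi,bm,br,bx,de,dg,do] rk=9  ker:df,di,dr,dx,ef,eg,ei,em,eo,ex,fg,fi,fm,fo,fr,fx,gm,go,gx,im,io,ix,mo,mr,mx,ox,rx
∂2: piv[bfm,bix,dfi,dfo,dfr,dfx,dox,efx,egm,eim,eio,emo,emx,fgx,fio,fix,gmo,mrx] rk=18  ker:fox,imo
b_2=(20−18)−0=2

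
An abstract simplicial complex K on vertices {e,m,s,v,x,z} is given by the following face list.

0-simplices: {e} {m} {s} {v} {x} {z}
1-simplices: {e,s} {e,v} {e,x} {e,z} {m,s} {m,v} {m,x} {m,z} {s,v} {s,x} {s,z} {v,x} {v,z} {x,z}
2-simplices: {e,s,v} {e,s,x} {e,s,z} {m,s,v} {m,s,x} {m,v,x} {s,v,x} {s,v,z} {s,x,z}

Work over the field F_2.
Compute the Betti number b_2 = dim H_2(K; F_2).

n_0=6 n_1=14 n_2=9  [Z2]
∂1: piv[es,ev,ex,ez,ms] rk=5  ker:mv,mx,mz,sv,sx,sz,vx,vz,xz
∂2: piv[esv,esx,esz,msv,msx,mvx,svz,sxz] rk=8  ker:svx
b_2=(9−8)−0=1

b_2=1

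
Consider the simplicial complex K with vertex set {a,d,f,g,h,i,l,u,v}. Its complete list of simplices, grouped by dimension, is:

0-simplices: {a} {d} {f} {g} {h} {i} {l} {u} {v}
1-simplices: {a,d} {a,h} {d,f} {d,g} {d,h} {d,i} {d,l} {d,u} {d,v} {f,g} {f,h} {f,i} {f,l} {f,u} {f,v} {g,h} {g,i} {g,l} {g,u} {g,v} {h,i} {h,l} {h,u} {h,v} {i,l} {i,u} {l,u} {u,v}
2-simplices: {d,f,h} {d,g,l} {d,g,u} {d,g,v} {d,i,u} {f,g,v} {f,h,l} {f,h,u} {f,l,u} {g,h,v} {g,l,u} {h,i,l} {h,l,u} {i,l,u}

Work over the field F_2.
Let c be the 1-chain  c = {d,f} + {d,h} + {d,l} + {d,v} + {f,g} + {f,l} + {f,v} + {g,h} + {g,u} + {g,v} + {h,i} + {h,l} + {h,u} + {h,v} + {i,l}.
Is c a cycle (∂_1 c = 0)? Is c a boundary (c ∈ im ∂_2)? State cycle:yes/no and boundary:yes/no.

n_0=9 n_1=28 n_2=14  [Z2]
∂1: piv[ad,ah,df,dg,di,dl,du,dv] rk=8  ker:dh,fg,fh,fi,fl,fu,fv,gh,gi,gl,gu,gv,hi,hl,hu,hv,il,iu,lu,uv
∂2: piv[dfh,dgl,dgu,dgv,diu,fgv,fhl,fhu,flu,ghv,glu,hil,ilu] rk=13  ker:hlu
∂1c = 0
c vs im∂2: reduces to 0 ⇒ boundary

cycle:yes boundary:yes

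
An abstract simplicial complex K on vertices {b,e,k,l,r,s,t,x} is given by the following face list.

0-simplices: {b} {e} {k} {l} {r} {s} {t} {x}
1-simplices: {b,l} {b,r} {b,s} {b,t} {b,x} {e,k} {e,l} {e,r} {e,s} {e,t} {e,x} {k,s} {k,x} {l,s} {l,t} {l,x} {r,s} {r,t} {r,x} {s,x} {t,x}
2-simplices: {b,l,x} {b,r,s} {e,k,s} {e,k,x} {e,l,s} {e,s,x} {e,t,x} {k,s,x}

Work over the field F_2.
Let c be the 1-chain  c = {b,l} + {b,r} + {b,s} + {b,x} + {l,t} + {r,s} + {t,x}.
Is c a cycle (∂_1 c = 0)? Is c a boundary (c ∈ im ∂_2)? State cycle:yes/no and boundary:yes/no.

cycle:yes boundary:no

n_0=8 n_1=21 n_2=8  [Z2]
∂1: piv[bl,br,bs,bt,bx,ek,el] rk=7  ker:er,es,et,ex,ks,kx,ls,lt,lx,rs,rt,rx,sx,tx
∂2: piv[blx,brs,eks,ekx,els,esx,etx] rk=7  ker:ksx
∂1c = 0
c vs im∂2: residual ≠ 0 ⇒ not boundary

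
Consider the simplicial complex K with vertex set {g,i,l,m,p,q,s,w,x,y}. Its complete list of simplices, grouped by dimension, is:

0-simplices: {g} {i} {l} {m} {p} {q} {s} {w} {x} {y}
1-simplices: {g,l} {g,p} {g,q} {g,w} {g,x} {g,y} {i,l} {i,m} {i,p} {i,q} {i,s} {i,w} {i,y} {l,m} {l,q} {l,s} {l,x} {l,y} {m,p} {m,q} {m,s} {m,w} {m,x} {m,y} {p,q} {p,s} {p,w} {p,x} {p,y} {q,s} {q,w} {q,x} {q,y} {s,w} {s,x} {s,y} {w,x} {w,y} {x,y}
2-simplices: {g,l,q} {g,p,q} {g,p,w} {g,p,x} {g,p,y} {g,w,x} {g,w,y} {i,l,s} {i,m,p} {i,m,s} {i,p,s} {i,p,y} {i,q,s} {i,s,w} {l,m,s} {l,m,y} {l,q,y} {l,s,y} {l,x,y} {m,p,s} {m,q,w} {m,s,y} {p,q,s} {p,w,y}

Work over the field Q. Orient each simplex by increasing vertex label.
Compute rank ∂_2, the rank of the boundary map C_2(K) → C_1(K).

n_0=10 n_1=39 n_2=24  [Q]
∂1: piv[gl,gp,gq,gw,gx,gy,il,im,is] rk=9  ker:ip,iq,iw,iy,lm,lq,ls,lx,ly,mp,mq,ms,mw,mx,my,pq,ps,pw,px,py,qs,qw,qx,qy,sw,sx,sy,wx,wy,xy
∂2: piv[glq,gpq,gpw,gpx,gpy,gwx,gwy,ils,imp,ims,ips,ipy,iqs,isw,lms,lmy,lqy,lsy,lxy,mqw,pqs] rk=21  ker:mps,msy,pwy
rk∂_2=21

rank∂_2=21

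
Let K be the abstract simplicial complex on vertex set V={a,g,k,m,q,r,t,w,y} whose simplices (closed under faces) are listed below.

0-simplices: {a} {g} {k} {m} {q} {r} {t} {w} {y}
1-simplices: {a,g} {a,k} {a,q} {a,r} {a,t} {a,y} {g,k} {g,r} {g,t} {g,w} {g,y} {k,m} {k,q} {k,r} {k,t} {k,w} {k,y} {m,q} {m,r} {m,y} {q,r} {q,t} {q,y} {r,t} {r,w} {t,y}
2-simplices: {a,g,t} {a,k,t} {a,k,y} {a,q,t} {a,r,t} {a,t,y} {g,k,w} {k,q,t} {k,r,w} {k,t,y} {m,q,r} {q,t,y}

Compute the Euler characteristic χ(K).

n_0=9 n_1=26 n_2=12
χ=+9−26+12=-5

χ(K)=-5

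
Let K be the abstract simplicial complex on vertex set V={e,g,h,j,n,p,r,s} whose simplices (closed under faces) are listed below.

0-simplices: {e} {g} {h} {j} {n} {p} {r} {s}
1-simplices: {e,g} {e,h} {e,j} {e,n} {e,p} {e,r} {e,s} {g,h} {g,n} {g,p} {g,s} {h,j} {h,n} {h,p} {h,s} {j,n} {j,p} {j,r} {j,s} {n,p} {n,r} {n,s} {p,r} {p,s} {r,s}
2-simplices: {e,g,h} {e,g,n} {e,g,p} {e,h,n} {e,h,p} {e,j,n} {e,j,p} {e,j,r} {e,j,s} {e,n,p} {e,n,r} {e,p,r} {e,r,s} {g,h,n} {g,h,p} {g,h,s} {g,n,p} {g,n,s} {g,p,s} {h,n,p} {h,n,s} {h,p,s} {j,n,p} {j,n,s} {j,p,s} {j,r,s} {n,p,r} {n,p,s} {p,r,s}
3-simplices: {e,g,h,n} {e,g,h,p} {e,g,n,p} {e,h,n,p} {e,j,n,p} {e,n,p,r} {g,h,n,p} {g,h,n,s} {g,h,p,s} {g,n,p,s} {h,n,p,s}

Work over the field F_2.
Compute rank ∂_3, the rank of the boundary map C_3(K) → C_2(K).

n_0=8 n_1=25 n_2=29 n_3=11  [Z2]
∂1: piv[eg,eh,ej,en,ep,er,es] rk=7  ker:gh,gn,gp,gs,hj,hn,hp,hs,jn,jp,jr,js,np,nr,ns,pr,ps,rs
∂2: piv[egh,egn,egp,ehn,ehp,ejn,ejp,ejr,ejs,enp,enr,epr,ers,ghs,gns,gps,jns] rk=17  ker:ghn,ghp,gnp,hnp,hns,hps,jnp,jps,jrs,npr,nps,prs
∂3: piv[eghn,eghp,egnp,ehnp,ejnp,enpr,ghns,ghps,gnps] rk=9  ker:ghnp,hnps
rk∂_3=9

rank∂_3=9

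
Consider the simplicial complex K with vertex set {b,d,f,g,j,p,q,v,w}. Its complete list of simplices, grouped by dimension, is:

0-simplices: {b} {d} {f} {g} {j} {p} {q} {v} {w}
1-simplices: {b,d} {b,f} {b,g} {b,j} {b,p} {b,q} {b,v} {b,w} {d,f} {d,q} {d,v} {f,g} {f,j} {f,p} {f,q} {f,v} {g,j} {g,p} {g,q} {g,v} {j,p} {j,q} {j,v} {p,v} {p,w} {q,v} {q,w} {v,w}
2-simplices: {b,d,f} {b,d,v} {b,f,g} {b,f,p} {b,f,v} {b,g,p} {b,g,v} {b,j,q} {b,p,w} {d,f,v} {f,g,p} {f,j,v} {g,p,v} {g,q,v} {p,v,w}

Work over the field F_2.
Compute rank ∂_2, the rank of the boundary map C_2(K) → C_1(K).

n_0=9 n_1=28 n_2=15  [Z2]
∂1: piv[bd,bf,bg,bj,bp,bq,bv,bw] rk=8  ker:df,dq,dv,fg,fj,fp,fq,fv,gj,gp,gq,gv,jp,jq,jv,pv,pw,qv,qw,vw
∂2: piv[bdf,bdv,bfg,bfp,bfv,bgp,bgv,bjq,bpw,fjv,gpv,gqv,pvw] rk=13  ker:dfv,fgp
rk∂_2=13

rank∂_2=13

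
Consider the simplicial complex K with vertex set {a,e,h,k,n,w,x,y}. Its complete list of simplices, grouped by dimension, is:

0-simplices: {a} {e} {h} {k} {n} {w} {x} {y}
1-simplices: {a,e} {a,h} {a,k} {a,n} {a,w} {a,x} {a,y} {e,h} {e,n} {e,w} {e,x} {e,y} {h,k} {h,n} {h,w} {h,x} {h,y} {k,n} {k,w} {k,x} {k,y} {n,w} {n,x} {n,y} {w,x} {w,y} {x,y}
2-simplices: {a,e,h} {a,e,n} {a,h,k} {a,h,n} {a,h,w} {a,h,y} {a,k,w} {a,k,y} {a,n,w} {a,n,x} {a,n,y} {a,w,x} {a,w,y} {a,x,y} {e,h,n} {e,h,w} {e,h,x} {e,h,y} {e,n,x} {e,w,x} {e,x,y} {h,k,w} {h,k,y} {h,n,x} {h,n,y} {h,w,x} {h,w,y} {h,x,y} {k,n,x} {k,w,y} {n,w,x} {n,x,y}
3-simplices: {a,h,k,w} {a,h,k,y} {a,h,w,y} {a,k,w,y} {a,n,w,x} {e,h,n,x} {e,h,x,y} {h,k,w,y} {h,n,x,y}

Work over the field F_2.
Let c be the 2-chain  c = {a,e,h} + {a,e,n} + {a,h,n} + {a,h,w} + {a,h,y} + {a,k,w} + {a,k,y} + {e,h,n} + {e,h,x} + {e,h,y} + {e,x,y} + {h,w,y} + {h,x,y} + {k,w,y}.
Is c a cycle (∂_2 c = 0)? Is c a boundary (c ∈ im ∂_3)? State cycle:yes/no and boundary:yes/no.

n_0=8 n_1=27 n_2=32 n_3=9  [Z2]
∂1: piv[ae,ah,ak,an,aw,ax,ay] rk=7  ker:eh,en,ew,ex,ey,hk,hn,hw,hx,hy,kn,kw,kx,ky,nw,nx,ny,wx,wy,xy
∂2: piv[aeh,aen,ahk,ahn,ahw,ahy,akw,aky,anw,anx,any,awx,awy,axy,ehw,ehx,ehy,enx,knx] rk=19  ker:ehn,ewx,exy,hkw,hky,hnx,hny,hwx,hwy,hxy,kwy,nwx,nxy
∂3: piv[ahkw,ahky,ahwy,akwy,anwx,ehnx,ehxy,hnxy] rk=8  ker:hkwy
∂2c = 0
c vs im∂3: residual ≠ 0 ⇒ not boundary

cycle:yes boundary:no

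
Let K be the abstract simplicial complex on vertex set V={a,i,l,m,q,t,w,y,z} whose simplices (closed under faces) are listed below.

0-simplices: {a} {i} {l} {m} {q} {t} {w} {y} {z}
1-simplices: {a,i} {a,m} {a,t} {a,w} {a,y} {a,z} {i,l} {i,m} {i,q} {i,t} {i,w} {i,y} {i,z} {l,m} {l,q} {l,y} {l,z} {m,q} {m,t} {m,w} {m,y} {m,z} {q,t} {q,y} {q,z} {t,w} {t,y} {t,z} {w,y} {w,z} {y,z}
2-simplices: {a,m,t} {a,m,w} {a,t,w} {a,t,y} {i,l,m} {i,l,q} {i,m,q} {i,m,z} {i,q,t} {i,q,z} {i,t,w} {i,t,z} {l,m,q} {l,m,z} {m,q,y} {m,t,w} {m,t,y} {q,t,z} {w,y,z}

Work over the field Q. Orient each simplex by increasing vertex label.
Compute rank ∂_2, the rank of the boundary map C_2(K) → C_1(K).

rank∂_2=16

n_0=9 n_1=31 n_2=19  [Q]
∂1: piv[ai,am,at,aw,ay,az,il,iq] rk=8  ker:im,it,iw,iy,iz,lm,lq,ly,lz,mq,mt,mw,my,mz,qt,qy,qz,tw,ty,tz,wy,wz,yz
∂2: piv[amt,amw,atw,aty,ilm,ilq,imq,imz,iqt,iqz,itw,itz,lmz,mqy,mty,wyz] rk=16  ker:lmq,mtw,qtz
rk∂_2=16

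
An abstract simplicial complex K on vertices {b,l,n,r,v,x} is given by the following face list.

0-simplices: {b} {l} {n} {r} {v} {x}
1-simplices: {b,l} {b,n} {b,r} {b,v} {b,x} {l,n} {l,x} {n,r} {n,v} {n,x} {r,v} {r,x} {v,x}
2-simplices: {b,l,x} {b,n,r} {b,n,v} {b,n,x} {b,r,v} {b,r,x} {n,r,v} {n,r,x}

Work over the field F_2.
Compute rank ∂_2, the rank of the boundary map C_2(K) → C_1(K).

n_0=6 n_1=13 n_2=8  [Z2]
∂1: piv[bl,bn,br,bv,bx] rk=5  ker:ln,lx,nr,nv,nx,rv,rx,vx
∂2: piv[blx,bnr,bnv,bnx,brv,brx] rk=6  ker:nrv,nrx
rk∂_2=6

rank∂_2=6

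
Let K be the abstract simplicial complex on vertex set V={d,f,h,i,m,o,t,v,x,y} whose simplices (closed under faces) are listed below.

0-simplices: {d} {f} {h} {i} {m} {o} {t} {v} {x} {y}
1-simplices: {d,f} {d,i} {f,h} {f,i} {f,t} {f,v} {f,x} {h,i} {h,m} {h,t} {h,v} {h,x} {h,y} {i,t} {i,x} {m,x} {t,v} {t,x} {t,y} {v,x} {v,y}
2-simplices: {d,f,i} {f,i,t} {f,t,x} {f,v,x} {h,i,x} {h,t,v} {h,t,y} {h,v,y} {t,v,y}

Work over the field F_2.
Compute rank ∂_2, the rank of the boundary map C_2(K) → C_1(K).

n_0=10 n_1=21 n_2=9  [Z2]
∂1: piv[df,di,fh,ft,fv,fx,hm,hy] rk=8  ker:fi,hi,ht,hv,hx,it,ix,mx,tv,tx,ty,vx,vy
∂2: piv[dfi,fit,ftx,fvx,hix,htv,hty,hvy] rk=8  ker:tvy
rk∂_2=8

rank∂_2=8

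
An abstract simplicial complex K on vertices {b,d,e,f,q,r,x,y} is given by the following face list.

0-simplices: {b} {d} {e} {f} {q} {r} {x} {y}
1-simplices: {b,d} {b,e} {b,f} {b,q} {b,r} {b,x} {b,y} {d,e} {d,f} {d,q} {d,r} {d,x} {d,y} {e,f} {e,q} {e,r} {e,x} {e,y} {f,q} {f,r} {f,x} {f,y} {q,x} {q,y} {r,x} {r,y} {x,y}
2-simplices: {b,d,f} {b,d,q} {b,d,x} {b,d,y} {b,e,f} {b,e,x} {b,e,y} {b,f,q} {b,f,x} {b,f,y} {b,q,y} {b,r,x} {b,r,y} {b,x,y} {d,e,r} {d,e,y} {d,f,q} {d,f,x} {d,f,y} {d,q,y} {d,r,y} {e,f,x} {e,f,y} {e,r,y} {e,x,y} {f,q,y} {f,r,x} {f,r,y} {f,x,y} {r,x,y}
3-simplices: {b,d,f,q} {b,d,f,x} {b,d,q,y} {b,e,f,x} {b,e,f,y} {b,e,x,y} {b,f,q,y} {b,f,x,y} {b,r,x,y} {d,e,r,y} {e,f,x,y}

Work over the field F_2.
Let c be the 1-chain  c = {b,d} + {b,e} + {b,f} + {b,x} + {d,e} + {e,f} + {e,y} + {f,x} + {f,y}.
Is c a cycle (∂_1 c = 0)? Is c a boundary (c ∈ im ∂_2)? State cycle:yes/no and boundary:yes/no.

n_0=8 n_1=27 n_2=30 n_3=11  [Z2]
∂1: piv[bd,be,bf,bq,br,bx,by] rk=7  ker:de,df,dq,dr,dx,dy,ef,eq,er,ex,ey,fq,fr,fx,fy,qx,qy,rx,ry,xy
∂2: piv[bdf,bdq,bdx,bdy,bef,bex,bey,bfq,bfx,bfy,bqy,brx,bry,bxy,der,dey,dry,frx] rk=18  ker:dfq,dfx,dfy,dqy,efx,efy,ery,exy,fqy,fry,fxy,rxy
∂3: piv[bdfq,bdfx,bdqy,befx,befy,bexy,bfqy,bfxy,brxy,dery] rk=10  ker:efxy
∂1c = 0
c vs im∂2: reduces to 0 ⇒ boundary

cycle:yes boundary:yes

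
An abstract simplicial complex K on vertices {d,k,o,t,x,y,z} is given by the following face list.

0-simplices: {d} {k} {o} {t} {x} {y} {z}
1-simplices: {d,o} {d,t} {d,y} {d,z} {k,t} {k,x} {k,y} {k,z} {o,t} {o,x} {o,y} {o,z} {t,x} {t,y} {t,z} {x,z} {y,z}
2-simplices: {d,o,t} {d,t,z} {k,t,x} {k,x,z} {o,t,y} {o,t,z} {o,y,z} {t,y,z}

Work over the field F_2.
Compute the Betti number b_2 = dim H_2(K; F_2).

b_2=1

n_0=7 n_1=17 n_2=8  [Z2]
∂1: piv[do,dt,dy,dz,kt,kx] rk=6  ker:ky,kz,ot,ox,oy,oz,tx,ty,tz,xz,yz
∂2: piv[dot,dtz,ktx,kxz,oty,otz,oyz] rk=7  ker:tyz
b_2=(8−7)−0=1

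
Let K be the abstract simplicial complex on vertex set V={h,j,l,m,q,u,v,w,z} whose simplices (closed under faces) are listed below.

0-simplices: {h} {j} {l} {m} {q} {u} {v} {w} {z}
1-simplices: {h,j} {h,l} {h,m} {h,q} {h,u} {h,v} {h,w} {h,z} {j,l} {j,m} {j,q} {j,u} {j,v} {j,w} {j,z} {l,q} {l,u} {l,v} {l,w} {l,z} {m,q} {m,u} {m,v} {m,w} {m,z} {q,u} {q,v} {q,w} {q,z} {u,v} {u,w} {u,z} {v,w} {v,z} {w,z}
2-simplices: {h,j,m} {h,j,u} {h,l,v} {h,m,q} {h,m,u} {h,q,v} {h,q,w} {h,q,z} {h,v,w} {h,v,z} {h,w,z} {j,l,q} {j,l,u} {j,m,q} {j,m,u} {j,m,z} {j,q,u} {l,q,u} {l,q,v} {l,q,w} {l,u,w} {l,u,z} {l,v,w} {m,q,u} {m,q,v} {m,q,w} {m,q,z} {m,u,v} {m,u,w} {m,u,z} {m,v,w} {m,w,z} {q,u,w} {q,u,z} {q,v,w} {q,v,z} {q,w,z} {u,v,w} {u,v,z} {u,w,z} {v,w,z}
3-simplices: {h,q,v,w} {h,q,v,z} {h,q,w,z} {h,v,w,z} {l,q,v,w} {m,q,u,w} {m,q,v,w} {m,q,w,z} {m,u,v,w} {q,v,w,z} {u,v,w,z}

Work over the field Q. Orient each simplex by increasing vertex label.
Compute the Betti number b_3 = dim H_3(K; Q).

b_3=1

n_0=9 n_1=35 n_2=41 n_3=11  [Q]
∂1: piv[hj,hl,hm,hq,hu,hv,hw,hz] rk=8  ker:jl,jm,jq,ju,jv,jw,jz,lq,lu,lv,lw,lz,mq,mu,mv,mw,mz,qu,qv,qw,qz,uv,uw,uz,vw,vz,wz
∂2: piv[hjm,hju,hlv,hmq,hmu,hqv,hqw,hqz,hvw,hvz,hwz,jlq,jlu,jmq,jmz,jqu,lqv,lqw,luw,luz,mqv,mqw,mqz,muv,muz] rk=25  ker:jmu,lqu,lvw,mqu,muw,mvw,mwz,quw,quz,qvw,qvz,qwz,uvw,uvz,uwz,vwz
∂3: piv[hqvw,hqvz,hqwz,hvwz,lqvw,mquw,mqvw,mqwz,muvw,uvwz] rk=10  ker:qvwz
b_3=(11−10)−0=1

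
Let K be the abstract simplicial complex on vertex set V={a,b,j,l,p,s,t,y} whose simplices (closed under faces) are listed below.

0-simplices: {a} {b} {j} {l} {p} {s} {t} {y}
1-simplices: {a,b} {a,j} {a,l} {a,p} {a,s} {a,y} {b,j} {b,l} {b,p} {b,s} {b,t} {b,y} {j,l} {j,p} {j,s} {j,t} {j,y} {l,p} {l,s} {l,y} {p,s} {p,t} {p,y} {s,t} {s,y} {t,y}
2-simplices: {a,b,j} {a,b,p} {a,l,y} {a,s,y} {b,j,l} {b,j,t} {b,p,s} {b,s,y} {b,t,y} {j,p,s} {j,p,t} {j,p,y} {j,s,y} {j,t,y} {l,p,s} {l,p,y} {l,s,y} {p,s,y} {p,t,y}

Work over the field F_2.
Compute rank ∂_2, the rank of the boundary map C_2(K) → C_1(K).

n_0=8 n_1=26 n_2=19  [Z2]
∂1: piv[ab,aj,al,ap,as,ay,bt] rk=7  ker:bj,bl,bp,bs,by,jl,jp,js,jt,jy,lp,ls,ly,ps,pt,py,st,sy,ty
∂2: piv[abj,abp,aly,asy,bjl,bjt,bps,bsy,bty,jps,jpt,jpy,jsy,jty,lps,lpy] rk=16  ker:lsy,psy,pty
rk∂_2=16

rank∂_2=16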